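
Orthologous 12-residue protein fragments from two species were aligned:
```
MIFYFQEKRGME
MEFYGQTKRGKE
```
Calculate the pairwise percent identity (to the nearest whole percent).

67%

Mismatches at positions 2, 5, 7, 11 (1-based): 4 of 12.
Identical positions: 8/12 = 66.67% → 67%.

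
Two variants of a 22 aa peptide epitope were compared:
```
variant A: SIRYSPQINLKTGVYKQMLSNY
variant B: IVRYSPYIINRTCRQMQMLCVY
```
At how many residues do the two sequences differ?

12

Comparing position by position, 12 residues differ: 1 (S/I), 2 (I/V), 7 (Q/Y), 9 (N/I), 10 (L/N), 11 (K/R), 13 (G/C), 14 (V/R), 15 (Y/Q), 16 (K/M), 20 (S/C), 21 (N/V).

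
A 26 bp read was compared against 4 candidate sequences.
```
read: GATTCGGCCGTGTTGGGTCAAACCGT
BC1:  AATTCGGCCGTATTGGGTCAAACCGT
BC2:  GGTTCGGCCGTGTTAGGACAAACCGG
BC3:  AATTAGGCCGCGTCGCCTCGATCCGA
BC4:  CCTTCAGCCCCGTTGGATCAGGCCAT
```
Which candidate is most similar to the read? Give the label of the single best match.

BC1

Hamming distances to read — BC1: 2; BC2: 4; BC3: 9; BC4: 9.
Smallest is BC1 with 2 mismatches.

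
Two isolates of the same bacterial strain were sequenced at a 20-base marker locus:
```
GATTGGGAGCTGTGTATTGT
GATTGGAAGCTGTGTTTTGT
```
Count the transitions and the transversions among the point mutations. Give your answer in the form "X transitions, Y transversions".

Mismatches (1-based):
site 7: G→A (purine→purine, transition)
site 16: A→T (purine→pyrimidine, transversion)

1 transition, 1 transversion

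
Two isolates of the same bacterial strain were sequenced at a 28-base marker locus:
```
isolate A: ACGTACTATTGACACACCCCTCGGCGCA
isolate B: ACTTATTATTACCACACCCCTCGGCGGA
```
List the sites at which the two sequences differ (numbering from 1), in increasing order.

Scanning 1-based: 3: G/T; 6: C/T; 11: G/A; 12: A/C; 27: C/G.

3, 6, 11, 12, 27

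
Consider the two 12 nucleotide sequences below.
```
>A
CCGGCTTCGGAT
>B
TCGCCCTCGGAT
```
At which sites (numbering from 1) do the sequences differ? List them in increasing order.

1, 4, 6

Scanning 1-based: 1: C/T; 4: G/C; 6: T/C.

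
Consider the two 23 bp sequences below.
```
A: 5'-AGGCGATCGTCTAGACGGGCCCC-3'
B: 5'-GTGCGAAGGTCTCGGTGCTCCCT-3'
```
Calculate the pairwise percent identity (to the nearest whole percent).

57%

Mismatches at positions 1, 2, 7, 8, 13, 15, 16, 18, 19, 23 (1-based): 10 of 23.
Identical positions: 13/23 = 56.52% → 57%.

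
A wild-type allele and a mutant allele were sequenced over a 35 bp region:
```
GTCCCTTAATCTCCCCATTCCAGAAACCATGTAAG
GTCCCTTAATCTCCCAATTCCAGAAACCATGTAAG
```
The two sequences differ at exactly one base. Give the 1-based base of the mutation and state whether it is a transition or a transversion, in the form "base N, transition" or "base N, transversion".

Base 16 changes C→A. C is a pyrimidine and A is a purine, so this is a transversion.

base 16, transversion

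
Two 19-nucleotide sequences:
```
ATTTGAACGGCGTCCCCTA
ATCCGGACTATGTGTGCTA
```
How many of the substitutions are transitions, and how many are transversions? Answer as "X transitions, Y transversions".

6 transitions, 3 transversions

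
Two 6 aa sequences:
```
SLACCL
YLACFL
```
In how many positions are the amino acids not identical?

Mismatches (1-based): position 1: S→Y; position 5: C→F.

2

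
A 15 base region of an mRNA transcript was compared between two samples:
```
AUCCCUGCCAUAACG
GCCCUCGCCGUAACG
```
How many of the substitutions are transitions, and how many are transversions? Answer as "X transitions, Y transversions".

5 transitions, 0 transversions

Mismatches (1-based):
position 1: A→G (purine→purine, transition)
position 2: U→C (pyrimidine→pyrimidine, transition)
position 5: C→U (pyrimidine→pyrimidine, transition)
position 6: U→C (pyrimidine→pyrimidine, transition)
position 10: A→G (purine→purine, transition)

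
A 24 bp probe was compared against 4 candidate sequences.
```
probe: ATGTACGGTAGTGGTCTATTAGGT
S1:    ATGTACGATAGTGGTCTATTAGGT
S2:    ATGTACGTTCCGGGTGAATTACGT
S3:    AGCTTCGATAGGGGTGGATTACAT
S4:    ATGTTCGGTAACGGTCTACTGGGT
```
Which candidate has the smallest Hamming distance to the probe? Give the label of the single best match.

S1 differs at 1 site; S2 differs at 7 sites; S3 differs at 9 sites; S4 differs at 5 sites. The closest is S1.

S1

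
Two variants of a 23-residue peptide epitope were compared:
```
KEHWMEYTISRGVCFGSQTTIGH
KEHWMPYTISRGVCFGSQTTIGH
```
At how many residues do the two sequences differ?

Comparing position by position, 1 residue differs: 6 (E/P).

1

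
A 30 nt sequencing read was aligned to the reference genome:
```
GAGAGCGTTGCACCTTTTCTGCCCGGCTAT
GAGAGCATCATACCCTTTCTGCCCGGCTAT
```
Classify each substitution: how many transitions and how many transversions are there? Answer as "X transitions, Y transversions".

Mismatches (1-based):
site 7: G→A (purine→purine, transition)
site 9: T→C (pyrimidine→pyrimidine, transition)
site 10: G→A (purine→purine, transition)
site 11: C→T (pyrimidine→pyrimidine, transition)
site 15: T→C (pyrimidine→pyrimidine, transition)

5 transitions, 0 transversions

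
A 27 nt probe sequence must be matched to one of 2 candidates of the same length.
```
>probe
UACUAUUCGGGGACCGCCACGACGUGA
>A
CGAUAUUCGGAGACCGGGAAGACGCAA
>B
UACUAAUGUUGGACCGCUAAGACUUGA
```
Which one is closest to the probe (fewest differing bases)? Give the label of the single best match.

Hamming distances to probe — A: 9; B: 7.
Smallest is B with 7 mismatches.

B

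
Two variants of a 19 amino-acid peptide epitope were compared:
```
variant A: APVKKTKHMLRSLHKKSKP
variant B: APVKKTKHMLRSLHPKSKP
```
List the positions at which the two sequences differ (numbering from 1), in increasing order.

15

Scanning 1-based: 15: K/P.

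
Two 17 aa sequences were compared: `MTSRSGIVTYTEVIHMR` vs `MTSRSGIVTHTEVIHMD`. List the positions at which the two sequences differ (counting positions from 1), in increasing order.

Scanning 1-based: 10: Y/H; 17: R/D.

10, 17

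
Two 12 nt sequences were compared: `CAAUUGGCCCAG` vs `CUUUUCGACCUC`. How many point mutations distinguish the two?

Mismatches (1-based): position 2: A→U; position 3: A→U; position 6: G→C; position 8: C→A; position 11: A→U; position 12: G→C.

6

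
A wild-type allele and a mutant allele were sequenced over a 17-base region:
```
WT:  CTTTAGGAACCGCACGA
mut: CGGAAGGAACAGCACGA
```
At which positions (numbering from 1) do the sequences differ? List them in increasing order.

Scanning 1-based: 2: T/G; 3: T/G; 4: T/A; 11: C/A.

2, 3, 4, 11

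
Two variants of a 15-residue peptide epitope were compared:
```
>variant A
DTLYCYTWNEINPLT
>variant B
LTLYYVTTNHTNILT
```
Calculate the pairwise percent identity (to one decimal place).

53.3%

7 positions differ (1, 5, 6, 8, 10, 11, 13), so 8 of 15 match: 8/15 = 53.33%.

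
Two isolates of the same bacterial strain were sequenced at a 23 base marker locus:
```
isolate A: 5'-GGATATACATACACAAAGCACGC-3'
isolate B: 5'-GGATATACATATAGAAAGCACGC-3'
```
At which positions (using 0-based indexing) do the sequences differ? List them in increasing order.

11, 13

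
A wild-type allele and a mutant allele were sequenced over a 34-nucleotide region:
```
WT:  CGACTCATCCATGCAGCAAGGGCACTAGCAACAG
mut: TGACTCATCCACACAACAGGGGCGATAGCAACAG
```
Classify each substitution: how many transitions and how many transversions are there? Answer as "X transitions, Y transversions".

Transitions (purine↔purine or pyrimidine↔pyrimidine): 1 C→T, 12 T→C, 13 G→A, 16 G→A, 19 A→G, 24 A→G.
Transversions (purine↔pyrimidine): 25 C→A.

6 transitions, 1 transversion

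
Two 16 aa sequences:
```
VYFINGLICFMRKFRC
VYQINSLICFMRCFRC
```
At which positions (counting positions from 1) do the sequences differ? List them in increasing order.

3, 6, 13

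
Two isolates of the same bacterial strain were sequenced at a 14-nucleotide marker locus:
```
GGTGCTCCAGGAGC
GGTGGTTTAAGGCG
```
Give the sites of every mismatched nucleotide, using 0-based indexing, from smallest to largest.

4, 6, 7, 9, 11, 12, 13

Scanning 0-based: 4: C/G; 6: C/T; 7: C/T; 9: G/A; 11: A/G; 12: G/C; 13: C/G.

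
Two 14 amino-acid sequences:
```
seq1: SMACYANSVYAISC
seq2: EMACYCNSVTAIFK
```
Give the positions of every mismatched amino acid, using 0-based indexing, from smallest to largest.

0, 5, 9, 12, 13

Differences at position 0 (S→E), position 5 (A→C), position 9 (Y→T), position 12 (S→F), position 13 (C→K).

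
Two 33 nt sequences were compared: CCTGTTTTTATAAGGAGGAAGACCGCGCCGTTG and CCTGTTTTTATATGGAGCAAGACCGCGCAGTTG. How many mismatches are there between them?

Mismatches (1-based): site 13: A→T; site 18: G→C; site 29: C→A.

3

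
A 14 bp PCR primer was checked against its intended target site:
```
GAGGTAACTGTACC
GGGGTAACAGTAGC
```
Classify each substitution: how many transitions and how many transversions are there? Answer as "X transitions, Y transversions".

Transitions (purine↔purine or pyrimidine↔pyrimidine): 2 A→G.
Transversions (purine↔pyrimidine): 9 T→A, 13 C→G.

1 transition, 2 transversions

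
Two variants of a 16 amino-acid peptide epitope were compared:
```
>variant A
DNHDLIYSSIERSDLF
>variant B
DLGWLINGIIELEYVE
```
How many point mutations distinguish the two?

11

Comparing position by position, 11 positions differ: 2 (N/L), 3 (H/G), 4 (D/W), 7 (Y/N), 8 (S/G), 9 (S/I), 12 (R/L), 13 (S/E), 14 (D/Y), 15 (L/V), 16 (F/E).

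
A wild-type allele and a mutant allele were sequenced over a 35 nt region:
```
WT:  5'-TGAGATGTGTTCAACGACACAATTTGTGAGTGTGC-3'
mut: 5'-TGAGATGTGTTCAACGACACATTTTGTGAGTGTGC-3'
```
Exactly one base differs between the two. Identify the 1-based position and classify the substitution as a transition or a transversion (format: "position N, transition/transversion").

position 22, transversion

Position 22 changes A→T. A is a purine and T is a pyrimidine, so this is a transversion.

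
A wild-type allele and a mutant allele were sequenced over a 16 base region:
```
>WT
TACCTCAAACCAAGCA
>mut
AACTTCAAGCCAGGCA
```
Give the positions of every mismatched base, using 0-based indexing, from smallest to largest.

Differences at position 0 (T→A), position 3 (C→T), position 8 (A→G), position 12 (A→G).

0, 3, 8, 12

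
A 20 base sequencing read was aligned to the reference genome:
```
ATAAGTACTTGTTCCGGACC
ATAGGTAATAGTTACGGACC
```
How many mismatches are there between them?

Comparing position by position, 4 positions differ: 4 (A/G), 8 (C/A), 10 (T/A), 14 (C/A).

4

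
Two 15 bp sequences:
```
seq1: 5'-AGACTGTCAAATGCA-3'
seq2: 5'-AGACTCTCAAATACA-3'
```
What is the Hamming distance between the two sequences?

2

The sequences differ at positions 6, 13 (1-based) — 2 in total.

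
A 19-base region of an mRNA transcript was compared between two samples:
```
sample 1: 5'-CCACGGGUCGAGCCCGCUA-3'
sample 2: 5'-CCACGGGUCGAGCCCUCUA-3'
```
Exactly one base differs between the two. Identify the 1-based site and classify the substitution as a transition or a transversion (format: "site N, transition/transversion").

Site 16 changes G→U. G is a purine and U is a pyrimidine, so this is a transversion.

site 16, transversion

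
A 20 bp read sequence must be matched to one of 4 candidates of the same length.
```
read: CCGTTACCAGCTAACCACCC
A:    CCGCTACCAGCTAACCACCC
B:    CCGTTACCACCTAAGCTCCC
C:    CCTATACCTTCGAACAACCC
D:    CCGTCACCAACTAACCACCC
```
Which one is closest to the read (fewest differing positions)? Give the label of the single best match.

A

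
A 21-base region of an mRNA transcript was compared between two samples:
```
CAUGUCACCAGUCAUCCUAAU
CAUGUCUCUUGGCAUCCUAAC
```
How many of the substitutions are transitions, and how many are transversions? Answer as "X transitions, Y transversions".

2 transitions, 3 transversions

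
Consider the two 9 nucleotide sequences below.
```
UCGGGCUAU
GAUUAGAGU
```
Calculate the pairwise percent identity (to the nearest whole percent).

8 positions differ (1, 2, 3, 4, 5, 6, 7, 8), so 1 of 9 match: 1/9 = 11.11%.

11%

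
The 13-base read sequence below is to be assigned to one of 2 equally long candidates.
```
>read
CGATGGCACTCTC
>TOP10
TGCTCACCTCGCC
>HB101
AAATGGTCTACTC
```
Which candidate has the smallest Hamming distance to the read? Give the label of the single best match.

Hamming distances to read — TOP10: 9; HB101: 6.
Smallest is HB101 with 6 mismatches.

HB101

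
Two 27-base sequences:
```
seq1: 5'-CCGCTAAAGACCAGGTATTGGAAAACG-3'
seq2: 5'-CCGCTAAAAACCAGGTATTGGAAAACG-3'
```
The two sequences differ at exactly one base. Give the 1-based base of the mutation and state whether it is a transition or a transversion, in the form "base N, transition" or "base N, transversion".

The sequences differ only at base 9: G→A (purine→purine), a transition.

base 9, transition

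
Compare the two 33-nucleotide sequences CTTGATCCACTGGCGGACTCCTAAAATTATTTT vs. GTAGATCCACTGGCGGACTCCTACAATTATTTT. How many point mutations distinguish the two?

3

Comparing position by position, 3 bases differ: 1 (C/G), 3 (T/A), 24 (A/C).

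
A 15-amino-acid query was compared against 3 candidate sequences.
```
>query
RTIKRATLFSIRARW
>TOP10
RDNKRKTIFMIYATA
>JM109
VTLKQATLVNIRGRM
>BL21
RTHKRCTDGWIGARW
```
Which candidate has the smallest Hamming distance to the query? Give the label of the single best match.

BL21

Hamming distances to query — TOP10: 8; JM109: 7; BL21: 6.
Smallest is BL21 with 6 mismatches.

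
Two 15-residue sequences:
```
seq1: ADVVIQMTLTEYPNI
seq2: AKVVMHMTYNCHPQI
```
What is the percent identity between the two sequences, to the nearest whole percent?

47%

8 positions differ (2, 5, 6, 9, 10, 11, 12, 14), so 7 of 15 match: 7/15 = 46.67%.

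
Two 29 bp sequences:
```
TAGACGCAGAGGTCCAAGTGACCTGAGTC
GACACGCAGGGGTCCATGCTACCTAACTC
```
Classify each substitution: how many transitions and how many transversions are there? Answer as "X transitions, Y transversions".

Mismatches (1-based):
position 1: T→G (pyrimidine→purine, transversion)
position 3: G→C (purine→pyrimidine, transversion)
position 10: A→G (purine→purine, transition)
position 17: A→T (purine→pyrimidine, transversion)
position 19: T→C (pyrimidine→pyrimidine, transition)
position 20: G→T (purine→pyrimidine, transversion)
position 25: G→A (purine→purine, transition)
position 27: G→C (purine→pyrimidine, transversion)

3 transitions, 5 transversions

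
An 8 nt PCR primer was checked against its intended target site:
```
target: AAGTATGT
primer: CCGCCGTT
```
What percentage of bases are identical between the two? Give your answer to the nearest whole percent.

6 positions differ (1, 2, 4, 5, 6, 7), so 2 of 8 match: 2/8 = 25%.

25%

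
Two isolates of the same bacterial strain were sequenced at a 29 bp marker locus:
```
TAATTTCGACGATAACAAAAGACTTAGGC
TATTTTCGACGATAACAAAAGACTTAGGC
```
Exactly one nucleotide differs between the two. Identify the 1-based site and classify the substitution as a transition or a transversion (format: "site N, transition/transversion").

site 3, transversion

The sequences differ only at site 3: A→T (purine→pyrimidine), a transversion.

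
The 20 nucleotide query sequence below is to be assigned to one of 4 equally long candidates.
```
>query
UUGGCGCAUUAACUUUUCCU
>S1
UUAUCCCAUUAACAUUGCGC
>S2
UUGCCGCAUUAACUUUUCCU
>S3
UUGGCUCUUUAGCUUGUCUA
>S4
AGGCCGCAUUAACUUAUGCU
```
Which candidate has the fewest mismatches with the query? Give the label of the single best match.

S1 differs at 7 positions; S2 differs at 1 position; S3 differs at 6 positions; S4 differs at 5 positions. The closest is S2.

S2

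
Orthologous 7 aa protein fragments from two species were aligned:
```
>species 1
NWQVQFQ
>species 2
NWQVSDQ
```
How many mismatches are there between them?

2

The sequences differ at positions 5, 6 (1-based) — 2 in total.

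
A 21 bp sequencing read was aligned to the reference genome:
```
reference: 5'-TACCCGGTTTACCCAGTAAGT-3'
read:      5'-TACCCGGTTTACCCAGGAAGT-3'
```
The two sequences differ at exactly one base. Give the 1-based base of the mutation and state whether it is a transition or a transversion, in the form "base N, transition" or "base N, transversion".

base 17, transversion

Base 17 changes T→G. T is a pyrimidine and G is a purine, so this is a transversion.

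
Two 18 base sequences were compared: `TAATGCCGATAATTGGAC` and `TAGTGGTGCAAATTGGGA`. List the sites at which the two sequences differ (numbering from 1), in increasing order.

Scanning 1-based: 3: A/G; 6: C/G; 7: C/T; 9: A/C; 10: T/A; 17: A/G; 18: C/A.

3, 6, 7, 9, 10, 17, 18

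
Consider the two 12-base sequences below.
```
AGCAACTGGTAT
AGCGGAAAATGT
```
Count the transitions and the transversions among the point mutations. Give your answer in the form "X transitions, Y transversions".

5 transitions, 2 transversions

Mismatches (1-based):
position 4: A→G (purine→purine, transition)
position 5: A→G (purine→purine, transition)
position 6: C→A (pyrimidine→purine, transversion)
position 7: T→A (pyrimidine→purine, transversion)
position 8: G→A (purine→purine, transition)
position 9: G→A (purine→purine, transition)
position 11: A→G (purine→purine, transition)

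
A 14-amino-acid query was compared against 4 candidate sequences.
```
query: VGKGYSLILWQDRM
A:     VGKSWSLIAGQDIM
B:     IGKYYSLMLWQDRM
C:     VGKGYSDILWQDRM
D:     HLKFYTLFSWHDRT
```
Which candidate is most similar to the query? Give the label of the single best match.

C

Hamming distances to query — A: 5; B: 3; C: 1; D: 8.
Smallest is C with 1 mismatch.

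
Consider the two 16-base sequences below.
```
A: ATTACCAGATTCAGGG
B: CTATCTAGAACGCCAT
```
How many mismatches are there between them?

The sequences differ at bases 1, 3, 4, 6, 10, 11, 12, 13, 14, 15, 16 (1-based) — 11 in total.

11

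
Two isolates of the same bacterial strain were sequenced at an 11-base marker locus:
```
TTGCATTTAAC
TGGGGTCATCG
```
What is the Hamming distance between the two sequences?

8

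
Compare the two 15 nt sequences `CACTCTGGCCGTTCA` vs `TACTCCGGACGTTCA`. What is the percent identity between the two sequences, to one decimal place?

3 positions differ (1, 6, 9), so 12 of 15 match: 12/15 = 80%.

80.0%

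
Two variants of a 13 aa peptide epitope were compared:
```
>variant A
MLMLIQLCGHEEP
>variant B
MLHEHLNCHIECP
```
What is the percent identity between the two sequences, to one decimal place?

38.5%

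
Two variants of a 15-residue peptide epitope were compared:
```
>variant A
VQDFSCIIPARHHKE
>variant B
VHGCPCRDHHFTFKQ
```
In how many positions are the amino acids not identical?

The sequences differ at positions 2, 3, 4, 5, 7, 8, 9, 10, 11, 12, 13, 15 (1-based) — 12 in total.

12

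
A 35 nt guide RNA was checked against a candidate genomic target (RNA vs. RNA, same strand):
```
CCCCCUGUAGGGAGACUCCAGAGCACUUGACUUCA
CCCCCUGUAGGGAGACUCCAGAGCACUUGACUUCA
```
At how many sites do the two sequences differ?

0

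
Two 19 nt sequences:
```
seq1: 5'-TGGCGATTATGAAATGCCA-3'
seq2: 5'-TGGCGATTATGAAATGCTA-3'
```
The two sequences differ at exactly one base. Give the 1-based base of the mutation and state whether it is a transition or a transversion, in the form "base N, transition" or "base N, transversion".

The sequences differ only at base 18: C→T (pyrimidine→pyrimidine), a transition.

base 18, transition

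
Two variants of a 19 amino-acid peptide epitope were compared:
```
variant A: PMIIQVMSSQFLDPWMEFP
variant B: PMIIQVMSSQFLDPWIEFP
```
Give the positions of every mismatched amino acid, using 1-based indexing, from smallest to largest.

16

Scanning 1-based: 16: M/I.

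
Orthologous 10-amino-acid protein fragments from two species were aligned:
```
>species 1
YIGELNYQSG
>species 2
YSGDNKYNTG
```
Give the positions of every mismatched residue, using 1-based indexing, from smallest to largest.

2, 4, 5, 6, 8, 9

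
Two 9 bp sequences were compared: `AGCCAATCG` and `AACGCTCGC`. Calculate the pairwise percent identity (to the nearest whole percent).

22%

Mismatches at positions 2, 4, 5, 6, 7, 8, 9 (1-based): 7 of 9.
Identical positions: 2/9 = 22.22% → 22%.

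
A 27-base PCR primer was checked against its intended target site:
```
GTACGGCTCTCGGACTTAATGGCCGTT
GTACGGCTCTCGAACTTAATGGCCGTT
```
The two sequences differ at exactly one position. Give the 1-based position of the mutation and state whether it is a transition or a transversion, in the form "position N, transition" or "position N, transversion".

position 13, transition

The sequences differ only at position 13: G→A (purine→purine), a transition.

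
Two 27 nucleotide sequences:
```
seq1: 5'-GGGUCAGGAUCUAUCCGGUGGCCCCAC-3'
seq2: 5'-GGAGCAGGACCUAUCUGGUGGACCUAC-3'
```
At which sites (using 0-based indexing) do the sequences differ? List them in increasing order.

2, 3, 9, 15, 21, 24

Scanning 0-based: 2: G/A; 3: U/G; 9: U/C; 15: C/U; 21: C/A; 24: C/U.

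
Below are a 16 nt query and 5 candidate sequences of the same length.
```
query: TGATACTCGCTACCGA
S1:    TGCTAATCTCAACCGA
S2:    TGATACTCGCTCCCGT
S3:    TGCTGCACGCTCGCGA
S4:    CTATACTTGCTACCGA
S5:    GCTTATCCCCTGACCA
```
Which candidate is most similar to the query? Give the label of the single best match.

S2

Hamming distances to query — S1: 4; S2: 2; S3: 5; S4: 3; S5: 9.
Smallest is S2 with 2 mismatches.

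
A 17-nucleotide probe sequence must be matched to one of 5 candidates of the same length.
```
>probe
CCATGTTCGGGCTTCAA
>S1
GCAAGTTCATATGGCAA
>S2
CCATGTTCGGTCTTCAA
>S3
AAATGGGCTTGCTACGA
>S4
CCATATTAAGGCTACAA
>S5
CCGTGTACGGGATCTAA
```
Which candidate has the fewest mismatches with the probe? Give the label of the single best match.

Hamming distances to probe — S1: 8; S2: 1; S3: 8; S4: 4; S5: 5.
Smallest is S2 with 1 mismatch.

S2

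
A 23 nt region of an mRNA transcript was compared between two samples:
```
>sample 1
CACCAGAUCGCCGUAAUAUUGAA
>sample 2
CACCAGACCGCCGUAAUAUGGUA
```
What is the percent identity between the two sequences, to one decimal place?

87.0%

Mismatches at positions 8, 20, 22 (1-based): 3 of 23.
Identical positions: 20/23 = 86.96% → 87.0%.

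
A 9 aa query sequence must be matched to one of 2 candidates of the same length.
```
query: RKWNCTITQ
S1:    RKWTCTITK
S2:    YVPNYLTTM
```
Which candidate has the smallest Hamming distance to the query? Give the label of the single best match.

S1

S1 differs at 2 positions; S2 differs at 7 positions. The closest is S1.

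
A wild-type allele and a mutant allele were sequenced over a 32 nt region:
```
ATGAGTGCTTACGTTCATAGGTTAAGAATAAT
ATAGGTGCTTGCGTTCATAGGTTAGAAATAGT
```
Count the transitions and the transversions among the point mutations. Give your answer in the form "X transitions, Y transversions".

6 transitions, 0 transversions

Mismatches (1-based):
position 3: G→A (purine→purine, transition)
position 4: A→G (purine→purine, transition)
position 11: A→G (purine→purine, transition)
position 25: A→G (purine→purine, transition)
position 26: G→A (purine→purine, transition)
position 31: A→G (purine→purine, transition)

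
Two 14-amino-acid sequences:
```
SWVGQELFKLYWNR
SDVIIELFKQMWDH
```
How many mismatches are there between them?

7

The sequences differ at positions 2, 4, 5, 10, 11, 13, 14 (1-based) — 7 in total.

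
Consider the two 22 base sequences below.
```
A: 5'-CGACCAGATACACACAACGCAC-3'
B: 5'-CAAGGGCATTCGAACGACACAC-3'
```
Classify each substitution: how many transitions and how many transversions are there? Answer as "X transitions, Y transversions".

Transitions (purine↔purine or pyrimidine↔pyrimidine): 2 G→A, 6 A→G, 12 A→G, 16 A→G, 19 G→A.
Transversions (purine↔pyrimidine): 4 C→G, 5 C→G, 7 G→C, 10 A→T, 13 C→A.

5 transitions, 5 transversions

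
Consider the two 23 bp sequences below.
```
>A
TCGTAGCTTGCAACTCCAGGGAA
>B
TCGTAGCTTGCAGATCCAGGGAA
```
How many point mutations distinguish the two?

2

Comparing position by position, 2 bases differ: 13 (A/G), 14 (C/A).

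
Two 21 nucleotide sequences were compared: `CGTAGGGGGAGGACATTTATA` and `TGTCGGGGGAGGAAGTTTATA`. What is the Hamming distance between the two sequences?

Comparing position by position, 4 bases differ: 1 (C/T), 4 (A/C), 14 (C/A), 15 (A/G).

4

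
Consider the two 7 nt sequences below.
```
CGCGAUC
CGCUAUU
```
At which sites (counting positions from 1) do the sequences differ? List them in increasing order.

4, 7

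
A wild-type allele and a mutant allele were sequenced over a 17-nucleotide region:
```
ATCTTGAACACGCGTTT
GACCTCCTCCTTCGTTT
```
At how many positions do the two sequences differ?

9

The sequences differ at positions 1, 2, 4, 6, 7, 8, 10, 11, 12 (1-based) — 9 in total.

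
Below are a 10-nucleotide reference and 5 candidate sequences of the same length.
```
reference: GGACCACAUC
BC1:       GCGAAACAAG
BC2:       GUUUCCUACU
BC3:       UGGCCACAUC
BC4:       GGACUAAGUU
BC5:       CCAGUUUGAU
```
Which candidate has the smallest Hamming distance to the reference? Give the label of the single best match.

BC3

Hamming distances to reference — BC1: 6; BC2: 7; BC3: 2; BC4: 4; BC5: 9.
Smallest is BC3 with 2 mismatches.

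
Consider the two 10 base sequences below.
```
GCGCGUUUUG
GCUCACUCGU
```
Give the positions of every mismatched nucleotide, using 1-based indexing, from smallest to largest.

3, 5, 6, 8, 9, 10

Scanning 1-based: 3: G/U; 5: G/A; 6: U/C; 8: U/C; 9: U/G; 10: G/U.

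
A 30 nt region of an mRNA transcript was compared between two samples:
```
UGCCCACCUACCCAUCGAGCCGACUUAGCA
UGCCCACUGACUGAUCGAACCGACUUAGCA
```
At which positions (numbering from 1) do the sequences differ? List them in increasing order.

8, 9, 12, 13, 19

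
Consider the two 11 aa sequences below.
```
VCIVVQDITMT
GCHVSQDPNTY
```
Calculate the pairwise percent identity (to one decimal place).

36.4%

7 positions differ (1, 3, 5, 8, 9, 10, 11), so 4 of 11 match: 4/11 = 36.36%.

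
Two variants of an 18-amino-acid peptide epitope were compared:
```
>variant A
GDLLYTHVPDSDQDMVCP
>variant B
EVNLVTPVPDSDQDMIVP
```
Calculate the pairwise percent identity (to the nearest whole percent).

61%

Mismatches at positions 1, 2, 3, 5, 7, 16, 17 (1-based): 7 of 18.
Identical positions: 11/18 = 61.11% → 61%.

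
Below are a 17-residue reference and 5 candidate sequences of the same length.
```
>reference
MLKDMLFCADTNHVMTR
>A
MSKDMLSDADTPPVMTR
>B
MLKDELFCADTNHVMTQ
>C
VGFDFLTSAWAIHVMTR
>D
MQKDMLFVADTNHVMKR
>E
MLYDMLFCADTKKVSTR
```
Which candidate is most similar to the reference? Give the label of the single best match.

Hamming distances to reference — A: 5; B: 2; C: 9; D: 3; E: 4.
Smallest is B with 2 mismatches.

B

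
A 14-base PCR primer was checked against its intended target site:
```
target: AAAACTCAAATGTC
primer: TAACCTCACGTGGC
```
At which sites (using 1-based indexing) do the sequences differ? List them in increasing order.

1, 4, 9, 10, 13

Scanning 1-based: 1: A/T; 4: A/C; 9: A/C; 10: A/G; 13: T/G.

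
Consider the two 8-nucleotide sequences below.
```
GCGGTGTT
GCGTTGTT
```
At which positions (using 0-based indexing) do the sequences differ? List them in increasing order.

Differences at position 3 (G→T).

3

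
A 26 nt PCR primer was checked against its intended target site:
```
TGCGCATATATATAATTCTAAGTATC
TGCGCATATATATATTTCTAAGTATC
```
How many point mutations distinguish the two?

The sequences differ at positions 15 (1-based) — 1 in total.

1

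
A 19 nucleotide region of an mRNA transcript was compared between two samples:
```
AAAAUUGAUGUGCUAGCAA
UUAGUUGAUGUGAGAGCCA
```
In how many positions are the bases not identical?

The sequences differ at positions 1, 2, 4, 13, 14, 18 (1-based) — 6 in total.

6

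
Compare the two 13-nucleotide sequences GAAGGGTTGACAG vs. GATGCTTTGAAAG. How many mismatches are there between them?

Mismatches (1-based): site 3: A→T; site 5: G→C; site 6: G→T; site 11: C→A.

4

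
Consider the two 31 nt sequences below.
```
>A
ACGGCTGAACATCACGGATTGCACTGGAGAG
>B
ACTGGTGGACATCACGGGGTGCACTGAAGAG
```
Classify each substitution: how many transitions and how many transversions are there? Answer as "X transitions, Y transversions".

3 transitions, 3 transversions

Mismatches (1-based):
base 3: G→T (purine→pyrimidine, transversion)
base 5: C→G (pyrimidine→purine, transversion)
base 8: A→G (purine→purine, transition)
base 18: A→G (purine→purine, transition)
base 19: T→G (pyrimidine→purine, transversion)
base 27: G→A (purine→purine, transition)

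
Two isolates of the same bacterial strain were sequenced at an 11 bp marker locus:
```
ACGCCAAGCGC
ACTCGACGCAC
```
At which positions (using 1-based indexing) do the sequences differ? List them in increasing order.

3, 5, 7, 10

Differences at position 3 (G→T), position 5 (C→G), position 7 (A→C), position 10 (G→A).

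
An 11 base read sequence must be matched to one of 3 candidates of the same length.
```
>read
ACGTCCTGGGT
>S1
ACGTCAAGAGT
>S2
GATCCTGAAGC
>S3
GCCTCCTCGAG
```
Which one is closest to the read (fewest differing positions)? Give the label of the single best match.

Hamming distances to read — S1: 3; S2: 9; S3: 5.
Smallest is S1 with 3 mismatches.

S1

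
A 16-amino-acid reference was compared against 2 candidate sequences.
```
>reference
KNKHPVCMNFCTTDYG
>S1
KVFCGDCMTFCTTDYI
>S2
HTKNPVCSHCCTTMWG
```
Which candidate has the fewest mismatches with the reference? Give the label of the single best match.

S1

S1 differs at 7 positions; S2 differs at 8 positions. The closest is S1.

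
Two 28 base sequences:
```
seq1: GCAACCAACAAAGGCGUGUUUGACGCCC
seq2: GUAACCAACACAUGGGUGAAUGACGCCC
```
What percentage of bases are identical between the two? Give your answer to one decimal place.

Mismatches at positions 2, 11, 13, 15, 19, 20 (1-based): 6 of 28.
Identical positions: 22/28 = 78.57% → 78.6%.

78.6%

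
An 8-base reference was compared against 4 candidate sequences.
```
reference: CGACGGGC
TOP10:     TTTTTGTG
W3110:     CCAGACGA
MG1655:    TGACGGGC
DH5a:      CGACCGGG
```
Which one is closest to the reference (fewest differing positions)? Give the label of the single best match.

MG1655

TOP10 differs at 7 positions; W3110 differs at 5 positions; MG1655 differs at 1 position; DH5a differs at 2 positions. The closest is MG1655.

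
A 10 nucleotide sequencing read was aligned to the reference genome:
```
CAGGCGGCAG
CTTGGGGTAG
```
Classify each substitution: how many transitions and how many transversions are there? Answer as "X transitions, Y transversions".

Mismatches (1-based):
base 2: A→T (purine→pyrimidine, transversion)
base 3: G→T (purine→pyrimidine, transversion)
base 5: C→G (pyrimidine→purine, transversion)
base 8: C→T (pyrimidine→pyrimidine, transition)

1 transition, 3 transversions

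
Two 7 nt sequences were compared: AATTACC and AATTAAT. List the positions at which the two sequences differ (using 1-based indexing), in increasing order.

6, 7

Differences at position 6 (C→A), position 7 (C→T).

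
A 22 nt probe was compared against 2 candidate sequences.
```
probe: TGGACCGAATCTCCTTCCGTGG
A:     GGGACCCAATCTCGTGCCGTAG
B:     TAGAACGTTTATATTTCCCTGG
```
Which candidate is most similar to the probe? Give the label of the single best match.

A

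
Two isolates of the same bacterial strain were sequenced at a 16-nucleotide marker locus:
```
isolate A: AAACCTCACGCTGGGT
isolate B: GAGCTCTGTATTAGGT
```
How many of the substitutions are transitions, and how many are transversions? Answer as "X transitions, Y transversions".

10 transitions, 0 transversions

Transitions (purine↔purine or pyrimidine↔pyrimidine): 1 A→G, 3 A→G, 5 C→T, 6 T→C, 7 C→T, 8 A→G, 9 C→T, 10 G→A, 11 C→T, 13 G→A.
Transversions (purine↔pyrimidine): none.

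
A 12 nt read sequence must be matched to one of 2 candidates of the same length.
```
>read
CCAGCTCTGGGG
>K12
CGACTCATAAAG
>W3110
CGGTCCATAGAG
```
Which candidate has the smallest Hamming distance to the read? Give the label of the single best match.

W3110

Hamming distances to read — K12: 8; W3110: 7.
Smallest is W3110 with 7 mismatches.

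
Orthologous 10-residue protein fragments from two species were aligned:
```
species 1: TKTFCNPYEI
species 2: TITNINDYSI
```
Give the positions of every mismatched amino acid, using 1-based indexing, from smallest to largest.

2, 4, 5, 7, 9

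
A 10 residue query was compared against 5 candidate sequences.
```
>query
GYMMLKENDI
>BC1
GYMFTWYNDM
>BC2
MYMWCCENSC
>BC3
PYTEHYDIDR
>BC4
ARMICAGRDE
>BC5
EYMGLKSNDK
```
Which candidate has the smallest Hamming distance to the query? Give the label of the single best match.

BC5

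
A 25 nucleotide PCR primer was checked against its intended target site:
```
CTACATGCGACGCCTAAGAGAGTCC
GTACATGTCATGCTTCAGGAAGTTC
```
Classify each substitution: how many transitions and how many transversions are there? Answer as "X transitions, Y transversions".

6 transitions, 3 transversions

Transitions (purine↔purine or pyrimidine↔pyrimidine): 8 C→T, 11 C→T, 14 C→T, 19 A→G, 20 G→A, 24 C→T.
Transversions (purine↔pyrimidine): 1 C→G, 9 G→C, 16 A→C.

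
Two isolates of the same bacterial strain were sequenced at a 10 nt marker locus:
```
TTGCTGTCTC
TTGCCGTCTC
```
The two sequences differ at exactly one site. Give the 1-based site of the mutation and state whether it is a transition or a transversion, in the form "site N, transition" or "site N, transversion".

The sequences differ only at site 5: T→C (pyrimidine→pyrimidine), a transition.

site 5, transition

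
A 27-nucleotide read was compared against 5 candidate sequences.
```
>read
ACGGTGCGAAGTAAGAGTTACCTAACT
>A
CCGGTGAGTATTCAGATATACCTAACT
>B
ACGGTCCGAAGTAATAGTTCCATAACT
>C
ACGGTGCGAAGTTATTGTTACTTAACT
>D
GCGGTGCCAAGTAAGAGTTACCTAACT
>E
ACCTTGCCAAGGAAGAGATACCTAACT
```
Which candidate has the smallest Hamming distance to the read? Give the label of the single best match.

D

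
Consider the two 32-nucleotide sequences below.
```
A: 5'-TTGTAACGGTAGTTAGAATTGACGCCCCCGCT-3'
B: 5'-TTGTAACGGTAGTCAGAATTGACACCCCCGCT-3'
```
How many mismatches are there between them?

2

The sequences differ at sites 14, 24 (1-based) — 2 in total.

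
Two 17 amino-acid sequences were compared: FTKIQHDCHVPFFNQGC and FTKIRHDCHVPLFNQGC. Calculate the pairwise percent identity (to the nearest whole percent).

88%

Mismatches at positions 5, 12 (1-based): 2 of 17.
Identical positions: 15/17 = 88.24% → 88%.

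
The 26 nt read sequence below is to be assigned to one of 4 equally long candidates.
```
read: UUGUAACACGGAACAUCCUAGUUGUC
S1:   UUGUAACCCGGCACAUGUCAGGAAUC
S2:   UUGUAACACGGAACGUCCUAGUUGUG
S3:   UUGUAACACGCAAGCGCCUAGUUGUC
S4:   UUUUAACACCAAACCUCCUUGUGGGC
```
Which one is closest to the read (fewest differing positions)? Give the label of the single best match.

S1 differs at 8 positions; S2 differs at 2 positions; S3 differs at 4 positions; S4 differs at 7 positions. The closest is S2.

S2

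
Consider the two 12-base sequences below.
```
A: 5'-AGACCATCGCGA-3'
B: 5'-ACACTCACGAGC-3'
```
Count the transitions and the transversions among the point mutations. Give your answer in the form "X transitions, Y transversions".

Transitions (purine↔purine or pyrimidine↔pyrimidine): 5 C→T.
Transversions (purine↔pyrimidine): 2 G→C, 6 A→C, 7 T→A, 10 C→A, 12 A→C.

1 transition, 5 transversions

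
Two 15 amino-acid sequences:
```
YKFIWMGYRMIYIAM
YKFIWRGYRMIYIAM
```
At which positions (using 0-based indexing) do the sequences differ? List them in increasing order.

Differences at position 5 (M→R).

5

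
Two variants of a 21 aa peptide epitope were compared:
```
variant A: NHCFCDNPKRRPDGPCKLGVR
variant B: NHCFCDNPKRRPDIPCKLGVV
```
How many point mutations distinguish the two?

2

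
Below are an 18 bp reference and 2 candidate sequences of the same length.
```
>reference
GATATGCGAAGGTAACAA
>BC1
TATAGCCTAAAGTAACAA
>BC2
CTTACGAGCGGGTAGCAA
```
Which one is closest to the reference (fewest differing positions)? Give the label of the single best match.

Hamming distances to reference — BC1: 5; BC2: 7.
Smallest is BC1 with 5 mismatches.

BC1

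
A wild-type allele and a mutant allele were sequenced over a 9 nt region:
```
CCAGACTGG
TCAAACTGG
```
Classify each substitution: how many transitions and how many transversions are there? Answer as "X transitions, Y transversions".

2 transitions, 0 transversions

Mismatches (1-based):
base 1: C→T (pyrimidine→pyrimidine, transition)
base 4: G→A (purine→purine, transition)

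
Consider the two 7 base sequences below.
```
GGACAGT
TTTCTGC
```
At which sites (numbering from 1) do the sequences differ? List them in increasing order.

1, 2, 3, 5, 7

Scanning 1-based: 1: G/T; 2: G/T; 3: A/T; 5: A/T; 7: T/C.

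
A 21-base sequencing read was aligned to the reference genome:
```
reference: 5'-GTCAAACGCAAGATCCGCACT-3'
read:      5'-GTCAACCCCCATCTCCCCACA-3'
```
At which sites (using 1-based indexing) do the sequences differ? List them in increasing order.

Differences at site 6 (A→C), site 8 (G→C), site 10 (A→C), site 12 (G→T), site 13 (A→C), site 17 (G→C), site 21 (T→A).

6, 8, 10, 12, 13, 17, 21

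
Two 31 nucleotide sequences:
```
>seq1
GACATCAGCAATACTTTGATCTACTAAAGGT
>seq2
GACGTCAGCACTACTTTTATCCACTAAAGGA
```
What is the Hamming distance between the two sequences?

The sequences differ at bases 4, 11, 18, 22, 31 (1-based) — 5 in total.

5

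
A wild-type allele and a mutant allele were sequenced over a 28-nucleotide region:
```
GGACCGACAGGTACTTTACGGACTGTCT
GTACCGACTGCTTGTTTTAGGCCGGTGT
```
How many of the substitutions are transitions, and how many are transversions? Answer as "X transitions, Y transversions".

0 transitions, 10 transversions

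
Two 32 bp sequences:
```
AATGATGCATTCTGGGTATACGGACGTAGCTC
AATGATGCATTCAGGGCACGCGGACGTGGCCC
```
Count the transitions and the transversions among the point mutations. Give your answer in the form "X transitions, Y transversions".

5 transitions, 1 transversion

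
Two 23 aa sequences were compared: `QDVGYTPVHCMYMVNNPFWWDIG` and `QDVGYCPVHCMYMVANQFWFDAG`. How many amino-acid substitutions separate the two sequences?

5

Mismatches (1-based): position 6: T→C; position 15: N→A; position 17: P→Q; position 20: W→F; position 22: I→A.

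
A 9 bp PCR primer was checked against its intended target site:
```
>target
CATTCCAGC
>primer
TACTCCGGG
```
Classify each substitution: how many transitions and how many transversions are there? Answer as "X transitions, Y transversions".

Transitions (purine↔purine or pyrimidine↔pyrimidine): 1 C→T, 3 T→C, 7 A→G.
Transversions (purine↔pyrimidine): 9 C→G.

3 transitions, 1 transversion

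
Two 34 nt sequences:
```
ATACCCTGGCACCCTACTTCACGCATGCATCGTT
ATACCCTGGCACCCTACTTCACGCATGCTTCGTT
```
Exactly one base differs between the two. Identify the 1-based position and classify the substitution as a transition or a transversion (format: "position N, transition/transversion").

Position 29 changes A→T. A is a purine and T is a pyrimidine, so this is a transversion.

position 29, transversion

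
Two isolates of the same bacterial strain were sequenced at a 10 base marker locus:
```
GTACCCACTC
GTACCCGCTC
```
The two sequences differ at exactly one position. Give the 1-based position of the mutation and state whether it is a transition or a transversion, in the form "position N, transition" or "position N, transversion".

position 7, transition

The sequences differ only at position 7: A→G (purine→purine), a transition.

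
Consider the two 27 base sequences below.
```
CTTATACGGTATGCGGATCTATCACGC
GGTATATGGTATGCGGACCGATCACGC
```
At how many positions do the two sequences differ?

5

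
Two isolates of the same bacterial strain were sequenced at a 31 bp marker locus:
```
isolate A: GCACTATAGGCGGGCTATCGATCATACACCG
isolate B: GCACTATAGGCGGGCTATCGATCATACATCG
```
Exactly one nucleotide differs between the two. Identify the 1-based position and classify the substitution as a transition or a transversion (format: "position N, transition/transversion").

The sequences differ only at position 29: C→T (pyrimidine→pyrimidine), a transition.

position 29, transition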